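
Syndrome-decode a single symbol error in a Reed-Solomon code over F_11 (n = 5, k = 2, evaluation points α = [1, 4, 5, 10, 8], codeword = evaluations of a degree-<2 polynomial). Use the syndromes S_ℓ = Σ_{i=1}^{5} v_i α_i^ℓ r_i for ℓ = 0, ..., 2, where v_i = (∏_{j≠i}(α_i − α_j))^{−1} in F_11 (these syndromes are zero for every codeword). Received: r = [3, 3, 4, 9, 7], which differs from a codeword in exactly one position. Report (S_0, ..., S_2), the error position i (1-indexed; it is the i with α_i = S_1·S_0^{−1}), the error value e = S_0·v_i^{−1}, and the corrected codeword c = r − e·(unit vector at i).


S = (10, 10, 10), error at position 1, error magnitude e = 3, c = [0, 3, 4, 9, 7].

Step 1: column multipliers v_i = (∏_{j≠i}(α_i − α_j))^{−1} mod 11.
  i = 1 (α = 1): (1−4)(1−5)(1−10)(1−8) = (−3)·(−4)·(−9)·(−7) = 756 ≡ 8, so v_1 = 8^{−1} = 7 (mod 11).
  i = 2 (α = 4): (4−1)(4−5)(4−10)(4−8) = 3·(−1)·(−6)·(−4) = −72 ≡ 5, so v_2 = 5^{−1} = 9 (mod 11).
  i = 3 (α = 5): (5−1)(5−4)(5−10)(5−8) = 4·1·(−5)·(−3) = 60 ≡ 5, so v_3 = 5^{−1} = 9 (mod 11).
  i = 4 (α = 10): (10−1)(10−4)(10−5)(10−8) = 9·6·5·2 = 540 ≡ 1, so v_4 = 1^{−1} = 1 (mod 11).
  i = 5 (α = 8): (8−1)(8−4)(8−5)(8−10) = 7·4·3·(−2) = −168 ≡ 8, so v_5 = 8^{−1} = 7 (mod 11).
  v = [7, 9, 9, 1, 7].
Step 2: syndromes of r = [3, 3, 4, 9, 7] (all sums mod 11).
  S_0 = Σ v_i r_i = 7·3 + 9·3 + 9·4 + 1·9 + 7·7 = 142 ≡ 10.
  S_1 = Σ v_i α_i r_i = 7·1·3 + 9·4·3 + 9·5·4 + 1·10·9 + 7·8·7 = 791 ≡ 10.
  α_i^2 mod 11 = [1, 5, 3, 1, 9].
  S_2 = Σ v_i α_i^2 r_i = 7·1·3 + 9·5·3 + 9·3·4 + 1·1·9 + 7·9·7 = 714 ≡ 10.
  S = (10, 10, 10) ≠ 0, so r is not a codeword (an error is present).
Step 3: locate the error. For a single error e at position i, S_ℓ = v_i·e·α_i^ℓ, so α_err = S_1/S_0.
  S_0^{−1} = 10^{−1} = 10 (mod 11), so α_err = 10·10 = 100 ≡ 1 = α_1. Error position i = 1.
  Consistency check: S_2/S_1 = 10·10 = 100 ≡ 1 = α_err ✓ (single-error assumption holds).
Step 4: error magnitude e = S_0/v_1 = S_0·∏_{j≠1}(α_1 − α_j) = 10·8 = 80 ≡ 3 (mod 11).
Step 5: correct position 1: c_1 = r_1 − e = 3 − 3 ≡ 0 (mod 11). Hence c = [0, 3, 4, 9, 7].
  Check: interpolating c through the α_i gives m(x) = 10 + 1·x (degree < 2) with m(α_i) = c_i for every i, so c is indeed a codeword.


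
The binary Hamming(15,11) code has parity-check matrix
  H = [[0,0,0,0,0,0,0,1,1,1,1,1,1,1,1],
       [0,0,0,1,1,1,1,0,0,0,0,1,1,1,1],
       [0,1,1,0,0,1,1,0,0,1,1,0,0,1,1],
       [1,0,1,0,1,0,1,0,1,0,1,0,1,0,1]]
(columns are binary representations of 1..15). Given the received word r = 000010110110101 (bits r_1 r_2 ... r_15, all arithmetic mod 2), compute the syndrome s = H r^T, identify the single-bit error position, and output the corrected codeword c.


s = (1, 0, 0, 1)^T, error position = 9, corrected codeword c = 000010111110101

Compute s = H r^T mod 2 one row at a time:
  s_1 = 1 + 0 + 1 + 1 + 0 + 1 + 0 + 1 = 5 ≡ 1 (mod 2).
  s_2 = 0 + 1 + 0 + 1 + 0 + 1 + 0 + 1 = 4 ≡ 0 (mod 2).
  s_3 = 0 + 0 + 0 + 1 + 1 + 1 + 0 + 1 = 4 ≡ 0 (mod 2).
  s_4 = 0 + 0 + 1 + 1 + 0 + 1 + 1 + 1 = 5 ≡ 1 (mod 2).
s = (1, 0, 0, 1)^T — this equals column 9 of H (binary 1001), so error is at position 9.
Correct: flip bit 9 of r = 000010110110101 to get c = 000010111110101.


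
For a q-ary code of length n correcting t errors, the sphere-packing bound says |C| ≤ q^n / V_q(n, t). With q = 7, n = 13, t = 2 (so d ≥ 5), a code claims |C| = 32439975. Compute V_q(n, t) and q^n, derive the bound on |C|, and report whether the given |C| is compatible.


V_q(n, t) = 2887, q^n = 96889010407, Hamming bound = 33560446, |C| = 32439975 ≤ bound (satisfied).

Step 1: Compute V_q(n, t) = Σ_{j=0}^2 C(n, j) (q−1)^j.
  j = 0: C(13,0)·(6)^0 = 1·1 = 1.
  j = 1: C(13,1)·(6)^1 = 13·6 = 78.
  j = 2: C(13,2)·(6)^2 = 78·36 = 2808.
  V_q(n, t) = 1 + 78 + 2808 = 2887.
Step 2: q^n = 7^13 = 96889010407.
Step 3: Hamming bound ⌊q^n / V_q(n,t)⌋ = ⌊96889010407/2887⌋ = 33560446.
Step 4: Compare |C| = 32439975 to 33560446: satisfied.
The claimed |C| lies below the Hamming bound.


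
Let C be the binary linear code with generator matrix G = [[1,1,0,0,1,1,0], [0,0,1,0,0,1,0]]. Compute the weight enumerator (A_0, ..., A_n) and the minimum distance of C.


Weight distribution: A_0 = 1, A_2 = 1, A_4 = 2. Minimum distance d = 2.

Enumerate all 2^2 = 4 messages m ∈ F_2^2.
For each, compute codeword c = mG in F_2^7, then tally its weight.
  m = 00 → c = 0000000, weight = 0.
  m = 10 → c = 1100110, weight = 4.
  m = 01 → c = 0010010, weight = 2.
  m = 11 → c = 1110100, weight = 4.
Tally weights:
  weight 0: 1 codewords.
  weight 2: 1 codewords.
  weight 4: 2 codewords.
Minimum distance d = smallest w > 0 with A_w > 0 = 2.
Sanity: Σ A_w = 4 = 2^2 = 4 ✓.


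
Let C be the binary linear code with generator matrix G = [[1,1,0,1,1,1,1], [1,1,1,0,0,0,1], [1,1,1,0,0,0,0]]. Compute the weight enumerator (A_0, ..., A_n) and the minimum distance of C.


Weight distribution: A_0 = 1, A_1 = 1, A_3 = 1, A_4 = 2, A_5 = 2, A_6 = 1. Minimum distance d = 1.

Enumerate all 2^3 = 8 messages m ∈ F_2^3.
For each, compute codeword c = mG in F_2^7, then tally its weight.
  m = 000 → c = 0000000, weight = 0.
  m = 100 → c = 1101111, weight = 6.
  m = 010 → c = 1110001, weight = 4.
  m = 110 → c = 0011110, weight = 4.
  m = 001 → c = 1110000, weight = 3.
  m = 101 → c = 0011111, weight = 5.
  m = 011 → c = 0000001, weight = 1.
  m = 111 → c = 1101110, weight = 5.
Tally weights:
  weight 0: 1 codewords.
  weight 1: 1 codewords.
  weight 3: 1 codewords.
  weight 4: 2 codewords.
  weight 5: 2 codewords.
  weight 6: 1 codewords.
Minimum distance d = smallest w > 0 with A_w > 0 = 1.
Sanity: Σ A_w = 8 = 2^3 = 8 ✓.


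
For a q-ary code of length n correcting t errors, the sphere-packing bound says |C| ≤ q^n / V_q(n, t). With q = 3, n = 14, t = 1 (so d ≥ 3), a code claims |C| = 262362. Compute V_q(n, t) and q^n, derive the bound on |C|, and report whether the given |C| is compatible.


V_q(n, t) = 29, q^n = 4782969, Hamming bound = 164929, |C| = 262362 > bound (violated).

Step 1: Compute V_q(n, t) = Σ_{j=0}^1 C(n, j) (q−1)^j.
  j = 0: C(14,0)·(2)^0 = 1·1 = 1.
  j = 1: C(14,1)·(2)^1 = 14·2 = 28.
  V_q(n, t) = 1 + 28 = 29.
Step 2: q^n = 3^14 = 4782969.
Step 3: Hamming bound ⌊q^n / V_q(n,t)⌋ = ⌊4782969/29⌋ = 164929.
Step 4: Compare |C| = 262362 to 164929: violated.
The claimed |C| lies above the Hamming bound, so no 3-ary code of length 14 with d ≥ 3 can have 262362 codewords.


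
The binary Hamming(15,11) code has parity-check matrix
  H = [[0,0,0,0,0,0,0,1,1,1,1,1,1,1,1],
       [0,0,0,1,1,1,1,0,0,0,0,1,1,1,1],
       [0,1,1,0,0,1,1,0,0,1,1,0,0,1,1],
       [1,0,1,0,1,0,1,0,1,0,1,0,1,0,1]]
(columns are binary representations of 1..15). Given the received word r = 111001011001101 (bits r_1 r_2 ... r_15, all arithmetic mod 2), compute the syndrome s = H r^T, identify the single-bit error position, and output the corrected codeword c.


s = (1, 0, 0, 1)^T, error position = 9, corrected codeword c = 111001010001101

Compute s = H r^T mod 2 one row at a time:
  s_1 = 1 + 1 + 0 + 0 + 1 + 1 + 0 + 1 = 5 ≡ 1 (mod 2).
  s_2 = 0 + 0 + 1 + 0 + 1 + 1 + 0 + 1 = 4 ≡ 0 (mod 2).
  s_3 = 1 + 1 + 1 + 0 + 0 + 0 + 0 + 1 = 4 ≡ 0 (mod 2).
  s_4 = 1 + 1 + 0 + 0 + 1 + 0 + 1 + 1 = 5 ≡ 1 (mod 2).
s = (1, 0, 0, 1)^T — this equals column 9 of H (binary 1001), so error is at position 9.
Correct: flip bit 9 of r = 111001011001101 to get c = 111001010001101.


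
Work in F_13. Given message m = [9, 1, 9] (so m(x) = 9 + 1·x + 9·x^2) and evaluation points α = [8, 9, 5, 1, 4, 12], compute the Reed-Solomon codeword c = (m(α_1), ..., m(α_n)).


c = [8, 6, 5, 6, 1, 4]

Message polynomial: m(x) = 9 + 1·x + 9·x^2 (mod 13).
For each evaluation point α_i, compute m(α_i) mod 13:
  α_1 = 8: Horner steps 9 → 8 → 8, so m(8) = 8.
  α_2 = 9: Horner steps 9 → 4 → 6, so m(9) = 6.
  α_3 = 5: Horner steps 9 → 7 → 5, so m(5) = 5.
  α_4 = 1: Horner steps 9 → 10 → 6, so m(1) = 6.
  α_5 = 4: Horner steps 9 → 11 → 1, so m(4) = 1.
  α_6 = 12: Horner steps 9 → 5 → 4, so m(12) = 4.
Codeword c = [8, 6, 5, 6, 1, 4] ∈ F_13^6.


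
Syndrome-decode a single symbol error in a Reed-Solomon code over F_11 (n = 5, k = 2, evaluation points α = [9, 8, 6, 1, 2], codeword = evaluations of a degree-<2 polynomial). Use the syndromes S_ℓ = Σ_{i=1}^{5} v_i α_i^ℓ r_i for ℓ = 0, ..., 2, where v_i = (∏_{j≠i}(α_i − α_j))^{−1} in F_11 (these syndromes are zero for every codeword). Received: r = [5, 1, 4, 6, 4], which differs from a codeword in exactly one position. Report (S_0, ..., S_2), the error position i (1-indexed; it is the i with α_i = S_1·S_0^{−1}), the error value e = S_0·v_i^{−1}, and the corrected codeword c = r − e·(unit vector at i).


S = (2, 4, 8), error at position 5, error magnitude e = 5, c = [5, 1, 4, 6, 10].

Step 1: column multipliers v_i = (∏_{j≠i}(α_i − α_j))^{−1} mod 11.
  i = 1 (α = 9): (9−8)(9−6)(9−1)(9−2) = 1·3·8·7 = 168 ≡ 3, so v_1 = 3^{−1} = 4 (mod 11).
  i = 2 (α = 8): (8−9)(8−6)(8−1)(8−2) = (−1)·2·7·6 = −84 ≡ 4, so v_2 = 4^{−1} = 3 (mod 11).
  i = 3 (α = 6): (6−9)(6−8)(6−1)(6−2) = (−3)·(−2)·5·4 = 120 ≡ 10, so v_3 = 10^{−1} = 10 (mod 11).
  i = 4 (α = 1): (1−9)(1−8)(1−6)(1−2) = (−8)·(−7)·(−5)·(−1) = 280 ≡ 5, so v_4 = 5^{−1} = 9 (mod 11).
  i = 5 (α = 2): (2−9)(2−8)(2−6)(2−1) = (−7)·(−6)·(−4)·1 = −168 ≡ 8, so v_5 = 8^{−1} = 7 (mod 11).
  v = [4, 3, 10, 9, 7].
Step 2: syndromes of r = [5, 1, 4, 6, 4] (all sums mod 11).
  S_0 = Σ v_i r_i = 4·5 + 3·1 + 10·4 + 9·6 + 7·4 = 145 ≡ 2.
  S_1 = Σ v_i α_i r_i = 4·9·5 + 3·8·1 + 10·6·4 + 9·1·6 + 7·2·4 = 554 ≡ 4.
  α_i^2 mod 11 = [4, 9, 3, 1, 4].
  S_2 = Σ v_i α_i^2 r_i = 4·4·5 + 3·9·1 + 10·3·4 + 9·1·6 + 7·4·4 = 393 ≡ 8.
  S = (2, 4, 8) ≠ 0, so r is not a codeword (an error is present).
Step 3: locate the error. For a single error e at position i, S_ℓ = v_i·e·α_i^ℓ, so α_err = S_1/S_0.
  S_0^{−1} = 2^{−1} = 6 (mod 11), so α_err = 4·6 = 24 ≡ 2 = α_5. Error position i = 5.
  Consistency check: S_2/S_1 = 8·3 = 24 ≡ 2 = α_err ✓ (single-error assumption holds).
Step 4: error magnitude e = S_0/v_5 = S_0·∏_{j≠5}(α_5 − α_j) = 2·8 = 16 ≡ 5 (mod 11).
Step 5: correct position 5: c_5 = r_5 − e = 4 − 5 ≡ 10 (mod 11). Hence c = [5, 1, 4, 6, 10].
  Check: interpolating c through the α_i gives m(x) = 2 + 4·x (degree < 2) with m(α_i) = c_i for every i, so c is indeed a codeword.


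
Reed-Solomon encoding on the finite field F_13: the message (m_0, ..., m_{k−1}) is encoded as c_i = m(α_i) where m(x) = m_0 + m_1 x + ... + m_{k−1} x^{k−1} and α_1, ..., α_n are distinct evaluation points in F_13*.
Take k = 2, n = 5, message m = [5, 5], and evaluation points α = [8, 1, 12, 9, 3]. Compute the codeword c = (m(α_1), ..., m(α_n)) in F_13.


c = [6, 10, 0, 11, 7]

Message polynomial: m(x) = 5 + 5·x (mod 13).
For each evaluation point α_i, compute m(α_i) mod 13:
  α_1 = 8: Horner steps 5 → 6, so m(8) = 6.
  α_2 = 1: Horner steps 5 → 10, so m(1) = 10.
  α_3 = 12: Horner steps 5 → 0, so m(12) = 0.
  α_4 = 9: Horner steps 5 → 11, so m(9) = 11.
  α_5 = 3: Horner steps 5 → 7, so m(3) = 7.
Codeword c = [6, 10, 0, 11, 7] ∈ F_13^5.


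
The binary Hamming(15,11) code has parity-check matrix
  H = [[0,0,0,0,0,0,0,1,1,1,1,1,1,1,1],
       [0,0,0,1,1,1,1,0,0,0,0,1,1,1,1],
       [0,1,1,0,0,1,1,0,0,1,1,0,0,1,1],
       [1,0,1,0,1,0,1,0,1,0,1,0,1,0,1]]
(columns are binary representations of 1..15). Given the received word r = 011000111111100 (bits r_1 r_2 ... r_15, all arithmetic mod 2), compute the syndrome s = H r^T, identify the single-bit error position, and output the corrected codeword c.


s = (0, 1, 1, 1)^T, error position = 7, corrected codeword c = 011000011111100

Compute s = H r^T mod 2 one row at a time:
  s_1 = 1 + 1 + 1 + 1 + 1 + 1 + 0 + 0 = 6 ≡ 0 (mod 2).
  s_2 = 0 + 0 + 0 + 1 + 1 + 1 + 0 + 0 = 3 ≡ 1 (mod 2).
  s_3 = 1 + 1 + 0 + 1 + 1 + 1 + 0 + 0 = 5 ≡ 1 (mod 2).
  s_4 = 0 + 1 + 0 + 1 + 1 + 1 + 1 + 0 = 5 ≡ 1 (mod 2).
s = (0, 1, 1, 1)^T — this equals column 7 of H (binary 0111), so error is at position 7.
Correct: flip bit 7 of r = 011000111111100 to get c = 011000011111100.


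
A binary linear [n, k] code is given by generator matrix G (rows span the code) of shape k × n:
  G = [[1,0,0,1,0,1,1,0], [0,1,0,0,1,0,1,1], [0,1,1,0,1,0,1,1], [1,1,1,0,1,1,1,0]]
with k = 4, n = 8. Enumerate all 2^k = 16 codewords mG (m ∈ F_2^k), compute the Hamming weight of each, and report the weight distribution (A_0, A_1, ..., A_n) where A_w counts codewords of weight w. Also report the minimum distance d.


Weight distribution: A_0 = 1, A_1 = 1, A_3 = 3, A_4 = 5, A_5 = 3, A_6 = 2, A_7 = 1. Minimum distance d = 1.

Enumerate all 2^4 = 16 messages m ∈ F_2^4.
For each, compute codeword c = mG in F_2^8, then tally its weight.
  m = 0000 → c = 00000000, weight = 0.
  m = 1000 → c = 10010110, weight = 4.
  m = 0100 → c = 01001011, weight = 4.
  m = 1100 → c = 11011101, weight = 6.
  m = 0010 → c = 01101011, weight = 5.
  m = 1010 → c = 11111101, weight = 7.
  m = 0110 → c = 00100000, weight = 1.
  m = 1110 → c = 10110110, weight = 5.
  m = 0001 → c = 11101110, weight = 6.
  m = 1001 → c = 01111000, weight = 4.
  m = 0101 → c = 10100101, weight = 4.
  m = 1101 → c = 00110011, weight = 4.
  m = 0011 → c = 10000101, weight = 3.
  m = 1011 → c = 00010011, weight = 3.
  m = 0111 → c = 11001110, weight = 5.
  m = 1111 → c = 01011000, weight = 3.
Tally weights:
  weight 0: 1 codewords.
  weight 1: 1 codewords.
  weight 3: 3 codewords.
  weight 4: 5 codewords.
  weight 5: 3 codewords.
  weight 6: 2 codewords.
  weight 7: 1 codewords.
Minimum distance d = smallest w > 0 with A_w > 0 = 1.
Sanity: Σ A_w = 16 = 2^4 = 16 ✓.


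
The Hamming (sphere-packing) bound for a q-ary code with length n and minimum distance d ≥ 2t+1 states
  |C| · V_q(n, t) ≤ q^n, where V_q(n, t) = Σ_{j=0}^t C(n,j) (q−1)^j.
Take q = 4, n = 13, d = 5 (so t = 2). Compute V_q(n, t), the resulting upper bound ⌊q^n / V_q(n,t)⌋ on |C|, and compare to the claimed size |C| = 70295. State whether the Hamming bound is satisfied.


V_q(n, t) = 742, q^n = 67108864, Hamming bound = 90443, |C| = 70295 ≤ bound (satisfied).

Step 1: Compute V_q(n, t) = Σ_{j=0}^2 C(n, j) (q−1)^j.
  j = 0: C(13,0)·(3)^0 = 1·1 = 1.
  j = 1: C(13,1)·(3)^1 = 13·3 = 39.
  j = 2: C(13,2)·(3)^2 = 78·9 = 702.
  V_q(n, t) = 1 + 39 + 702 = 742.
Step 2: q^n = 4^13 = 67108864.
Step 3: Hamming bound ⌊q^n / V_q(n,t)⌋ = ⌊67108864/742⌋ = 90443.
Step 4: Compare |C| = 70295 to 90443: satisfied.
The claimed |C| lies below the Hamming bound.


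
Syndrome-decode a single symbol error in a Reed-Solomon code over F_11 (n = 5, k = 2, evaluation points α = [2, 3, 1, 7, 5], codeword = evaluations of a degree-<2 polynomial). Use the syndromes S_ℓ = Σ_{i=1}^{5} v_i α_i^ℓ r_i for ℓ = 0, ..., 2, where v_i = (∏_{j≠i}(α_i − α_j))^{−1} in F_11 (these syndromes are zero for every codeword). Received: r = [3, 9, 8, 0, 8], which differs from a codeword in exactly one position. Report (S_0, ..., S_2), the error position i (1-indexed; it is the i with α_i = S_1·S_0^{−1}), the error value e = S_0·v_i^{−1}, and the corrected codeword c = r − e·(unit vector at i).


S = (6, 8, 7), error at position 5, error magnitude e = 9, c = [3, 9, 8, 0, 10].

Step 1: column multipliers v_i = (∏_{j≠i}(α_i − α_j))^{−1} mod 11.
  i = 1 (α = 2): (2−3)(2−1)(2−7)(2−5) = (−1)·1·(−5)·(−3) = −15 ≡ 7, so v_1 = 7^{−1} = 8 (mod 11).
  i = 2 (α = 3): (3−2)(3−1)(3−7)(3−5) = 1·2·(−4)·(−2) = 16 ≡ 5, so v_2 = 5^{−1} = 9 (mod 11).
  i = 3 (α = 1): (1−2)(1−3)(1−7)(1−5) = (−1)·(−2)·(−6)·(−4) = 48 ≡ 4, so v_3 = 4^{−1} = 3 (mod 11).
  i = 4 (α = 7): (7−2)(7−3)(7−1)(7−5) = 5·4·6·2 = 240 ≡ 9, so v_4 = 9^{−1} = 5 (mod 11).
  i = 5 (α = 5): (5−2)(5−3)(5−1)(5−7) = 3·2·4·(−2) = −48 ≡ 7, so v_5 = 7^{−1} = 8 (mod 11).
  v = [8, 9, 3, 5, 8].
Step 2: syndromes of r = [3, 9, 8, 0, 8] (all sums mod 11).
  S_0 = Σ v_i r_i = 8·3 + 9·9 + 3·8 + 5·0 + 8·8 = 193 ≡ 6.
  S_1 = Σ v_i α_i r_i = 8·2·3 + 9·3·9 + 3·1·8 + 5·7·0 + 8·5·8 = 635 ≡ 8.
  α_i^2 mod 11 = [4, 9, 1, 5, 3].
  S_2 = Σ v_i α_i^2 r_i = 8·4·3 + 9·9·9 + 3·1·8 + 5·5·0 + 8·3·8 = 1041 ≡ 7.
  S = (6, 8, 7) ≠ 0, so r is not a codeword (an error is present).
Step 3: locate the error. For a single error e at position i, S_ℓ = v_i·e·α_i^ℓ, so α_err = S_1/S_0.
  S_0^{−1} = 6^{−1} = 2 (mod 11), so α_err = 8·2 = 16 ≡ 5 = α_5. Error position i = 5.
  Consistency check: S_2/S_1 = 7·7 = 49 ≡ 5 = α_err ✓ (single-error assumption holds).
Step 4: error magnitude e = S_0/v_5 = S_0·∏_{j≠5}(α_5 − α_j) = 6·7 = 42 ≡ 9 (mod 11).
Step 5: correct position 5: c_5 = r_5 − e = 8 − 9 ≡ 10 (mod 11). Hence c = [3, 9, 8, 0, 10].
  Check: interpolating c through the α_i gives m(x) = 2 + 6·x (degree < 2) with m(α_i) = c_i for every i, so c is indeed a codeword.


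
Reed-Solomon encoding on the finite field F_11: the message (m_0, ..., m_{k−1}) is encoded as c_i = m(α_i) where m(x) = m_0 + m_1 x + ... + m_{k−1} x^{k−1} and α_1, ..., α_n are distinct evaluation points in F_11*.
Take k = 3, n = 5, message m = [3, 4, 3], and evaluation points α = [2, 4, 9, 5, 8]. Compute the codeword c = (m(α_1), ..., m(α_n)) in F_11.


c = [1, 1, 7, 10, 7]

Message polynomial: m(x) = 3 + 4·x + 3·x^2 (mod 11).
For each evaluation point α_i, compute m(α_i) mod 11:
  α_1 = 2: Horner steps 3 → 10 → 1, so m(2) = 1.
  α_2 = 4: Horner steps 3 → 5 → 1, so m(4) = 1.
  α_3 = 9: Horner steps 3 → 9 → 7, so m(9) = 7.
  α_4 = 5: Horner steps 3 → 8 → 10, so m(5) = 10.
  α_5 = 8: Horner steps 3 → 6 → 7, so m(8) = 7.
Codeword c = [1, 1, 7, 10, 7] ∈ F_11^5.


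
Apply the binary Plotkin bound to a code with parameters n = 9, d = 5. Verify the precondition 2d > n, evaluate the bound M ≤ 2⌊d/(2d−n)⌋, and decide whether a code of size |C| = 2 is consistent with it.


Plotkin bound M ≤ 10; given |C| = 2 ≤ bound (satisfied).

Check applicability: 2d = 10, n = 9.
2d − n = 1 > 0, so Plotkin applies.
Compute d/(2d−n) = 5/1 ≈ 5.0000.
⌊d/(2d−n)⌋ = 5.
Plotkin bound: M ≤ 2·5 = 10.
Given |C| = 2, check: satisfied.
This |C| is below the Plotkin bound.


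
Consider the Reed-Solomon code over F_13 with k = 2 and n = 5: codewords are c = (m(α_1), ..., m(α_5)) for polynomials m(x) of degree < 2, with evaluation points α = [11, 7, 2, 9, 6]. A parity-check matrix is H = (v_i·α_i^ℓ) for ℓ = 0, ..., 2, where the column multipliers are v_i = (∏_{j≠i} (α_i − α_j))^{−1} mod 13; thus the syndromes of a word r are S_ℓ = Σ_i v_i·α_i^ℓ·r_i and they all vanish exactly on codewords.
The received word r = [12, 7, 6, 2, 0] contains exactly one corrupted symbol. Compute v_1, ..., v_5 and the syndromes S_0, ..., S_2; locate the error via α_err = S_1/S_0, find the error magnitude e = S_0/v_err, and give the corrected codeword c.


S = (2, 1, 7), error at position 2, error magnitude e = 2, c = [12, 5, 6, 2, 0].

Step 1: column multipliers v_i = (∏_{j≠i}(α_i − α_j))^{−1} mod 13.
  i = 1 (α = 11): (11−7)(11−2)(11−9)(11−6) = 4·9·2·5 = 360 ≡ 9, so v_1 = 9^{−1} = 3 (mod 13).
  i = 2 (α = 7): (7−11)(7−2)(7−9)(7−6) = (−4)·5·(−2)·1 = 40 ≡ 1, so v_2 = 1^{−1} = 1 (mod 13).
  i = 3 (α = 2): (2−11)(2−7)(2−9)(2−6) = (−9)·(−5)·(−7)·(−4) = 1260 ≡ 12, so v_3 = 12^{−1} = 12 (mod 13).
  i = 4 (α = 9): (9−11)(9−7)(9−2)(9−6) = (−2)·2·7·3 = −84 ≡ 7, so v_4 = 7^{−1} = 2 (mod 13).
  i = 5 (α = 6): (6−11)(6−7)(6−2)(6−9) = (−5)·(−1)·4·(−3) = −60 ≡ 5, so v_5 = 5^{−1} = 8 (mod 13).
  v = [3, 1, 12, 2, 8].
Step 2: syndromes of r = [12, 7, 6, 2, 0] (all sums mod 13).
  S_0 = Σ v_i r_i = 3·12 + 1·7 + 12·6 + 2·2 + 8·0 = 119 ≡ 2.
  S_1 = Σ v_i α_i r_i = 3·11·12 + 1·7·7 + 12·2·6 + 2·9·2 + 8·6·0 = 625 ≡ 1.
  α_i^2 mod 13 = [4, 10, 4, 3, 10].
  S_2 = Σ v_i α_i^2 r_i = 3·4·12 + 1·10·7 + 12·4·6 + 2·3·2 + 8·10·0 = 514 ≡ 7.
  S = (2, 1, 7) ≠ 0, so r is not a codeword (an error is present).
Step 3: locate the error. For a single error e at position i, S_ℓ = v_i·e·α_i^ℓ, so α_err = S_1/S_0.
  S_0^{−1} = 2^{−1} = 7 (mod 13), so α_err = 1·7 = 7 ≡ 7 = α_2. Error position i = 2.
  Consistency check: S_2/S_1 = 7·1 = 7 ≡ 7 = α_err ✓ (single-error assumption holds).
Step 4: error magnitude e = S_0/v_2 = S_0·∏_{j≠2}(α_2 − α_j) = 2·1 = 2 ≡ 2 (mod 13).
Step 5: correct position 2: c_2 = r_2 − e = 7 − 2 ≡ 5 (mod 13). Hence c = [12, 5, 6, 2, 0].
  Check: interpolating c through the α_i gives m(x) = 9 + 5·x (degree < 2) with m(α_i) = c_i for every i, so c is indeed a codeword.


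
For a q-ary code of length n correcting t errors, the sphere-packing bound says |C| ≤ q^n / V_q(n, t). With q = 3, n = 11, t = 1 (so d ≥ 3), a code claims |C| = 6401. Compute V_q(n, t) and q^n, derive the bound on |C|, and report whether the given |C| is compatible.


V_q(n, t) = 23, q^n = 177147, Hamming bound = 7702, |C| = 6401 ≤ bound (satisfied).

Step 1: Compute V_q(n, t) = Σ_{j=0}^1 C(n, j) (q−1)^j.
  j = 0: C(11,0)·(2)^0 = 1·1 = 1.
  j = 1: C(11,1)·(2)^1 = 11·2 = 22.
  V_q(n, t) = 1 + 22 = 23.
Step 2: q^n = 3^11 = 177147.
Step 3: Hamming bound ⌊q^n / V_q(n,t)⌋ = ⌊177147/23⌋ = 7702.
Step 4: Compare |C| = 6401 to 7702: satisfied.
The claimed |C| lies below the Hamming bound.


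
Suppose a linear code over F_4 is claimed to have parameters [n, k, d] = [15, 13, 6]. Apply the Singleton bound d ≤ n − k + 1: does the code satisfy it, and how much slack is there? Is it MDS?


Singleton RHS = n − k + 1 = 3, slack = -3, bound violated (no such code; not MDS).

Singleton bound: d ≤ n − k + 1.
Here n = 15, k = 13, so n − k + 1 = 3.
Given d = 6, check d ≤ 3: NO.
Slack = (n − k + 1) − d = -3.
The slack is negative: d = 6 exceeds n − k + 1 = 3 by 3, so the Singleton bound is violated and no linear [15, 13, 6]_4 code can exist. In particular it is not MDS (MDS requires d = n − k + 1 exactly).
Description: the claimed parameters are [15, 13, 6]_4; such a code would be impossible (violates the Singleton bound).


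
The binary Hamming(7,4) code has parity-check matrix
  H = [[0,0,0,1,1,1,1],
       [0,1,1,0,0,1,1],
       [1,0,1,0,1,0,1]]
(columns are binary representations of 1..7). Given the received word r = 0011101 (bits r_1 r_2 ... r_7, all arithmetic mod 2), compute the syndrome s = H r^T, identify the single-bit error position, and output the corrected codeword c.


s = (1, 0, 1)^T, error position = 5, corrected codeword c = 0011001

Compute s = H r^T mod 2 one row at a time:
  s_1 = 1 + 1 + 0 + 1 = 3 ≡ 1 (mod 2).
  s_2 = 0 + 1 + 0 + 1 = 2 ≡ 0 (mod 2).
  s_3 = 0 + 1 + 1 + 1 = 3 ≡ 1 (mod 2).
s = (1, 0, 1)^T — this equals column 5 of H (binary 101), so error is at position 5.
Correct: flip bit 5 of r = 0011101 to get c = 0011001.


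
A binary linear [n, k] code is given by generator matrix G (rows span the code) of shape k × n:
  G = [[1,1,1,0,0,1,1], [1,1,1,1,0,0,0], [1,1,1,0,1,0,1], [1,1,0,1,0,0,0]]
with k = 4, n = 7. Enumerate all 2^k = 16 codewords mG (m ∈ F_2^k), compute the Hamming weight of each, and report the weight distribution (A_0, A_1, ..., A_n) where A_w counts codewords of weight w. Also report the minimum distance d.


Weight distribution: A_0 = 1, A_1 = 1, A_2 = 1, A_3 = 4, A_4 = 5, A_5 = 3, A_6 = 1. Minimum distance d = 1.

Enumerate all 2^4 = 16 messages m ∈ F_2^4.
For each, compute codeword c = mG in F_2^7, then tally its weight.
  m = 0000 → c = 0000000, weight = 0.
  m = 1000 → c = 1110011, weight = 5.
  m = 0100 → c = 1111000, weight = 4.
  m = 1100 → c = 0001011, weight = 3.
  m = 0010 → c = 1110101, weight = 5.
  m = 1010 → c = 0000110, weight = 2.
  m = 0110 → c = 0001101, weight = 3.
  m = 1110 → c = 1111110, weight = 6.
  m = 0001 → c = 1101000, weight = 3.
  m = 1001 → c = 0011011, weight = 4.
  m = 0101 → c = 0010000, weight = 1.
  m = 1101 → c = 1100011, weight = 4.
  m = 0011 → c = 0011101, weight = 4.
  m = 1011 → c = 1101110, weight = 5.
  m = 0111 → c = 1100101, weight = 4.
  m = 1111 → c = 0010110, weight = 3.
Tally weights:
  weight 0: 1 codewords.
  weight 1: 1 codewords.
  weight 2: 1 codewords.
  weight 3: 4 codewords.
  weight 4: 5 codewords.
  weight 5: 3 codewords.
  weight 6: 1 codewords.
Minimum distance d = smallest w > 0 with A_w > 0 = 1.
Sanity: Σ A_w = 16 = 2^4 = 16 ✓.


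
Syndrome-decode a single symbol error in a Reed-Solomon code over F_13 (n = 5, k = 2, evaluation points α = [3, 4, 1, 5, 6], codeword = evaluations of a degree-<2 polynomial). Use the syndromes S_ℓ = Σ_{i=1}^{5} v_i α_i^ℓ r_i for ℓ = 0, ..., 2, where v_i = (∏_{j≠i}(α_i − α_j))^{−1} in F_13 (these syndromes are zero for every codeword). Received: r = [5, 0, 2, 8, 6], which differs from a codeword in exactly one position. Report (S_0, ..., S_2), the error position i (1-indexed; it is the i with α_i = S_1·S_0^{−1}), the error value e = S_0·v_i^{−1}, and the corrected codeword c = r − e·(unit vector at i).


S = (4, 11, 1), error at position 5, error magnitude e = 3, c = [5, 0, 2, 8, 3].

Step 1: column multipliers v_i = (∏_{j≠i}(α_i − α_j))^{−1} mod 13.
  i = 1 (α = 3): (3−4)(3−1)(3−5)(3−6) = (−1)·2·(−2)·(−3) = −12 ≡ 1, so v_1 = 1^{−1} = 1 (mod 13).
  i = 2 (α = 4): (4−3)(4−1)(4−5)(4−6) = 1·3·(−1)·(−2) = 6 ≡ 6, so v_2 = 6^{−1} = 11 (mod 13).
  i = 3 (α = 1): (1−3)(1−4)(1−5)(1−6) = (−2)·(−3)·(−4)·(−5) = 120 ≡ 3, so v_3 = 3^{−1} = 9 (mod 13).
  i = 4 (α = 5): (5−3)(5−4)(5−1)(5−6) = 2·1·4·(−1) = −8 ≡ 5, so v_4 = 5^{−1} = 8 (mod 13).
  i = 5 (α = 6): (6−3)(6−4)(6−1)(6−5) = 3·2·5·1 = 30 ≡ 4, so v_5 = 4^{−1} = 10 (mod 13).
  v = [1, 11, 9, 8, 10].
Step 2: syndromes of r = [5, 0, 2, 8, 6] (all sums mod 13).
  S_0 = Σ v_i r_i = 1·5 + 11·0 + 9·2 + 8·8 + 10·6 = 147 ≡ 4.
  S_1 = Σ v_i α_i r_i = 1·3·5 + 11·4·0 + 9·1·2 + 8·5·8 + 10·6·6 = 713 ≡ 11.
  α_i^2 mod 13 = [9, 3, 1, 12, 10].
  S_2 = Σ v_i α_i^2 r_i = 1·9·5 + 11·3·0 + 9·1·2 + 8·12·8 + 10·10·6 = 1431 ≡ 1.
  S = (4, 11, 1) ≠ 0, so r is not a codeword (an error is present).
Step 3: locate the error. For a single error e at position i, S_ℓ = v_i·e·α_i^ℓ, so α_err = S_1/S_0.
  S_0^{−1} = 4^{−1} = 10 (mod 13), so α_err = 11·10 = 110 ≡ 6 = α_5. Error position i = 5.
  Consistency check: S_2/S_1 = 1·6 = 6 ≡ 6 = α_err ✓ (single-error assumption holds).
Step 4: error magnitude e = S_0/v_5 = S_0·∏_{j≠5}(α_5 − α_j) = 4·4 = 16 ≡ 3 (mod 13).
Step 5: correct position 5: c_5 = r_5 − e = 6 − 3 ≡ 3 (mod 13). Hence c = [5, 0, 2, 8, 3].
  Check: interpolating c through the α_i gives m(x) = 7 + 8·x (degree < 2) with m(α_i) = c_i for every i, so c is indeed a codeword.


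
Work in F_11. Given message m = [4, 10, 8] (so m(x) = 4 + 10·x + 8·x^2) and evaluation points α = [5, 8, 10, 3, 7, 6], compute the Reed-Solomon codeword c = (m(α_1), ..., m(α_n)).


c = [1, 2, 2, 7, 4, 0]

Message polynomial: m(x) = 4 + 10·x + 8·x^2 (mod 11).
For each evaluation point α_i, compute m(α_i) mod 11:
  α_1 = 5: Horner steps 8 → 6 → 1, so m(5) = 1.
  α_2 = 8: Horner steps 8 → 8 → 2, so m(8) = 2.
  α_3 = 10: Horner steps 8 → 2 → 2, so m(10) = 2.
  α_4 = 3: Horner steps 8 → 1 → 7, so m(3) = 7.
  α_5 = 7: Horner steps 8 → 0 → 4, so m(7) = 4.
  α_6 = 6: Horner steps 8 → 3 → 0, so m(6) = 0.
Codeword c = [1, 2, 2, 7, 4, 0] ∈ F_11^6.


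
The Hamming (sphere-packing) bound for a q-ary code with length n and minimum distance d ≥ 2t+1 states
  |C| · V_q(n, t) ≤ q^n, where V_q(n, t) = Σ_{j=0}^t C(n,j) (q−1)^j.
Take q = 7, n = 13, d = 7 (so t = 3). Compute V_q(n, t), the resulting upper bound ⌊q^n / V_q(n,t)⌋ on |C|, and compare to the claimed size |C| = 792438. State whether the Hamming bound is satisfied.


V_q(n, t) = 64663, q^n = 96889010407, Hamming bound = 1498368, |C| = 792438 ≤ bound (satisfied).

Step 1: Compute V_q(n, t) = Σ_{j=0}^3 C(n, j) (q−1)^j.
  j = 0: C(13,0)·(6)^0 = 1·1 = 1.
  j = 1: C(13,1)·(6)^1 = 13·6 = 78.
  j = 2: C(13,2)·(6)^2 = 78·36 = 2808.
  j = 3: C(13,3)·(6)^3 = 286·216 = 61776.
  V_q(n, t) = 1 + 78 + 2808 + 61776 = 64663.
Step 2: q^n = 7^13 = 96889010407.
Step 3: Hamming bound ⌊q^n / V_q(n,t)⌋ = ⌊96889010407/64663⌋ = 1498368.
Step 4: Compare |C| = 792438 to 1498368: satisfied.
The claimed |C| lies below the Hamming bound.


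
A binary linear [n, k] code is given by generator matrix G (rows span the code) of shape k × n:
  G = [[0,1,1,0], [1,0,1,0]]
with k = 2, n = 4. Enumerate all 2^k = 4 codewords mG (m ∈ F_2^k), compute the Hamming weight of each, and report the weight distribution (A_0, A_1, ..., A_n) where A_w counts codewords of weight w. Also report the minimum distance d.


Weight distribution: A_0 = 1, A_2 = 3. Minimum distance d = 2.

Enumerate all 2^2 = 4 messages m ∈ F_2^2.
For each, compute codeword c = mG in F_2^4, then tally its weight.
  m = 00 → c = 0000, weight = 0.
  m = 10 → c = 0110, weight = 2.
  m = 01 → c = 1010, weight = 2.
  m = 11 → c = 1100, weight = 2.
Tally weights:
  weight 0: 1 codewords.
  weight 2: 3 codewords.
Minimum distance d = smallest w > 0 with A_w > 0 = 2.
Sanity: Σ A_w = 4 = 2^2 = 4 ✓.


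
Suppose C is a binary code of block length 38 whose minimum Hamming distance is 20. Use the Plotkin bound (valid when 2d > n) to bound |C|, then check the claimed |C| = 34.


Plotkin bound M ≤ 20; given |C| = 34 > bound (violated).

Check applicability: 2d = 40, n = 38.
2d − n = 2 > 0, so Plotkin applies.
Compute d/(2d−n) = 20/2 ≈ 10.0000.
⌊d/(2d−n)⌋ = 10.
Plotkin bound: M ≤ 2·10 = 20.
Given |C| = 34, check: VIOLATED.
This |C| is above the Plotkin bound, so no binary code with n = 38, d = 20 and 34 codewords exists.


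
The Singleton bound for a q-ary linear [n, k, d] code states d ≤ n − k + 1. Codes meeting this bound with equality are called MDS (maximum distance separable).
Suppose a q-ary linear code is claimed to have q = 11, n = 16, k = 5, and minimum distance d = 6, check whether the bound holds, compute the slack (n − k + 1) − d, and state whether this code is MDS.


Singleton RHS = n − k + 1 = 12, slack = 6, bound satisfied, not MDS.

Singleton bound: d ≤ n − k + 1.
Here n = 16, k = 5, so n − k + 1 = 12.
Given d = 6, check d ≤ 12: YES.
Slack = (n − k + 1) − d = 6.
The code is NOT MDS (slack = 6 > 0).
Description: the claimed parameters are [16, 5, 6]_11; such a code would be non-MDS.


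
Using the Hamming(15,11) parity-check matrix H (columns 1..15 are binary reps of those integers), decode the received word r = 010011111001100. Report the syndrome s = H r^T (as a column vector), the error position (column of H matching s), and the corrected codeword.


s = (0, 1, 1, 0)^T, error position = 6, corrected codeword c = 010010111001100

Compute s = H r^T mod 2 one row at a time:
  s_1 = 1 + 1 + 0 + 0 + 1 + 1 + 0 + 0 = 4 ≡ 0 (mod 2).
  s_2 = 0 + 1 + 1 + 1 + 1 + 1 + 0 + 0 = 5 ≡ 1 (mod 2).
  s_3 = 1 + 0 + 1 + 1 + 0 + 0 + 0 + 0 = 3 ≡ 1 (mod 2).
  s_4 = 0 + 0 + 1 + 1 + 1 + 0 + 1 + 0 = 4 ≡ 0 (mod 2).
s = (0, 1, 1, 0)^T — this equals column 6 of H (binary 0110), so error is at position 6.
Correct: flip bit 6 of r = 010011111001100 to get c = 010010111001100.


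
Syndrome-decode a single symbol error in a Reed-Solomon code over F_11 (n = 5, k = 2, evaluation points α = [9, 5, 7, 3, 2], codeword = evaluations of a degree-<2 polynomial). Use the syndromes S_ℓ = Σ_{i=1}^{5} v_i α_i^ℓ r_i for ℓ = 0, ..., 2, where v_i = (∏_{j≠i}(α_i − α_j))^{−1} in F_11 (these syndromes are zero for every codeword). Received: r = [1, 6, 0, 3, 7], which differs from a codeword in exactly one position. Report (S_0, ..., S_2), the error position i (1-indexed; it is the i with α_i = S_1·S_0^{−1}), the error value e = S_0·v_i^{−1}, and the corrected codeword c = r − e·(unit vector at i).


S = (3, 10, 4), error at position 3, error magnitude e = 2, c = [1, 6, 9, 3, 7].

Step 1: column multipliers v_i = (∏_{j≠i}(α_i − α_j))^{−1} mod 11.
  i = 1 (α = 9): (9−5)(9−7)(9−3)(9−2) = 4·2·6·7 = 336 ≡ 6, so v_1 = 6^{−1} = 2 (mod 11).
  i = 2 (α = 5): (5−9)(5−7)(5−3)(5−2) = (−4)·(−2)·2·3 = 48 ≡ 4, so v_2 = 4^{−1} = 3 (mod 11).
  i = 3 (α = 7): (7−9)(7−5)(7−3)(7−2) = (−2)·2·4·5 = −80 ≡ 8, so v_3 = 8^{−1} = 7 (mod 11).
  i = 4 (α = 3): (3−9)(3−5)(3−7)(3−2) = (−6)·(−2)·(−4)·1 = −48 ≡ 7, so v_4 = 7^{−1} = 8 (mod 11).
  i = 5 (α = 2): (2−9)(2−5)(2−7)(2−3) = (−7)·(−3)·(−5)·(−1) = 105 ≡ 6, so v_5 = 6^{−1} = 2 (mod 11).
  v = [2, 3, 7, 8, 2].
Step 2: syndromes of r = [1, 6, 0, 3, 7] (all sums mod 11).
  S_0 = Σ v_i r_i = 2·1 + 3·6 + 7·0 + 8·3 + 2·7 = 58 ≡ 3.
  S_1 = Σ v_i α_i r_i = 2·9·1 + 3·5·6 + 7·7·0 + 8·3·3 + 2·2·7 = 208 ≡ 10.
  α_i^2 mod 11 = [4, 3, 5, 9, 4].
  S_2 = Σ v_i α_i^2 r_i = 2·4·1 + 3·3·6 + 7·5·0 + 8·9·3 + 2·4·7 = 334 ≡ 4.
  S = (3, 10, 4) ≠ 0, so r is not a codeword (an error is present).
Step 3: locate the error. For a single error e at position i, S_ℓ = v_i·e·α_i^ℓ, so α_err = S_1/S_0.
  S_0^{−1} = 3^{−1} = 4 (mod 11), so α_err = 10·4 = 40 ≡ 7 = α_3. Error position i = 3.
  Consistency check: S_2/S_1 = 4·10 = 40 ≡ 7 = α_err ✓ (single-error assumption holds).
Step 4: error magnitude e = S_0/v_3 = S_0·∏_{j≠3}(α_3 − α_j) = 3·8 = 24 ≡ 2 (mod 11).
Step 5: correct position 3: c_3 = r_3 − e = 0 − 2 ≡ 9 (mod 11). Hence c = [1, 6, 9, 3, 7].
  Check: interpolating c through the α_i gives m(x) = 4 + 7·x (degree < 2) with m(α_i) = c_i for every i, so c is indeed a codeword.


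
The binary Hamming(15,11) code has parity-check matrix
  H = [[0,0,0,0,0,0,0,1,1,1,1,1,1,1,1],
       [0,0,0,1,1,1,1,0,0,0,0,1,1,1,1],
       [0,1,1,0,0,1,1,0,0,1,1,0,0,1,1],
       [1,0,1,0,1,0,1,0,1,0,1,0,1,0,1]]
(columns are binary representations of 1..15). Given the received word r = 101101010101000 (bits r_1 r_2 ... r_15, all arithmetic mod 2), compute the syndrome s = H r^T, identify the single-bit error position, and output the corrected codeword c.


s = (1, 1, 1, 0)^T, error position = 14, corrected codeword c = 101101010101010

Compute s = H r^T mod 2 one row at a time:
  s_1 = 1 + 0 + 1 + 0 + 1 + 0 + 0 + 0 = 3 ≡ 1 (mod 2).
  s_2 = 1 + 0 + 1 + 0 + 1 + 0 + 0 + 0 = 3 ≡ 1 (mod 2).
  s_3 = 0 + 1 + 1 + 0 + 1 + 0 + 0 + 0 = 3 ≡ 1 (mod 2).
  s_4 = 1 + 1 + 0 + 0 + 0 + 0 + 0 + 0 = 2 ≡ 0 (mod 2).
s = (1, 1, 1, 0)^T — this equals column 14 of H (binary 1110), so error is at position 14.
Correct: flip bit 14 of r = 101101010101000 to get c = 101101010101010.


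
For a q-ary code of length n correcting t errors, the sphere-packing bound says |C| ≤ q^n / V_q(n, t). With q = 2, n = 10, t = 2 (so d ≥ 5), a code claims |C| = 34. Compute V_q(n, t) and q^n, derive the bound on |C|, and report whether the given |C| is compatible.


V_q(n, t) = 56, q^n = 1024, Hamming bound = 18, |C| = 34 > bound (violated).

Step 1: Compute V_q(n, t) = Σ_{j=0}^2 C(n, j) (q−1)^j.
  j = 0: C(10,0)·(1)^0 = 1·1 = 1.
  j = 1: C(10,1)·(1)^1 = 10·1 = 10.
  j = 2: C(10,2)·(1)^2 = 45·1 = 45.
  V_q(n, t) = 1 + 10 + 45 = 56.
Step 2: q^n = 2^10 = 1024.
Step 3: Hamming bound ⌊q^n / V_q(n,t)⌋ = ⌊1024/56⌋ = 18.
Step 4: Compare |C| = 34 to 18: violated.
The claimed |C| lies above the Hamming bound, so no 2-ary code of length 10 with d ≥ 5 can have 34 codewords.


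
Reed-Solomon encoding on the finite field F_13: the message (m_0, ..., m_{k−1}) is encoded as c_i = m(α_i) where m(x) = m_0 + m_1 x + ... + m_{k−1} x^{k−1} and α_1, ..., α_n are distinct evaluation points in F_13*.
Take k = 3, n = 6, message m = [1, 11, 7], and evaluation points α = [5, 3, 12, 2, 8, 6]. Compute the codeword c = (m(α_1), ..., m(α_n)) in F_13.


c = [10, 6, 10, 12, 4, 7]

Message polynomial: m(x) = 1 + 11·x + 7·x^2 (mod 13).
For each evaluation point α_i, compute m(α_i) mod 13:
  α_1 = 5: Horner steps 7 → 7 → 10, so m(5) = 10.
  α_2 = 3: Horner steps 7 → 6 → 6, so m(3) = 6.
  α_3 = 12: Horner steps 7 → 4 → 10, so m(12) = 10.
  α_4 = 2: Horner steps 7 → 12 → 12, so m(2) = 12.
  α_5 = 8: Horner steps 7 → 2 → 4, so m(8) = 4.
  α_6 = 6: Horner steps 7 → 1 → 7, so m(6) = 7.
Codeword c = [10, 6, 10, 12, 4, 7] ∈ F_13^6.


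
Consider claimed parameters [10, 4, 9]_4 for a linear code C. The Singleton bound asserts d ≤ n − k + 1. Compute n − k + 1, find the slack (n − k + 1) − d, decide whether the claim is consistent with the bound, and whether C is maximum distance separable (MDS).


Singleton RHS = n − k + 1 = 7, slack = -2, bound violated (no such code; not MDS).

Singleton bound: d ≤ n − k + 1.
Here n = 10, k = 4, so n − k + 1 = 7.
Given d = 9, check d ≤ 7: NO.
Slack = (n − k + 1) − d = -2.
The slack is negative: d = 9 exceeds n − k + 1 = 7 by 2, so the Singleton bound is violated and no linear [10, 4, 9]_4 code can exist. In particular it is not MDS (MDS requires d = n − k + 1 exactly).
Description: the claimed parameters are [10, 4, 9]_4; such a code would be impossible (violates the Singleton bound).


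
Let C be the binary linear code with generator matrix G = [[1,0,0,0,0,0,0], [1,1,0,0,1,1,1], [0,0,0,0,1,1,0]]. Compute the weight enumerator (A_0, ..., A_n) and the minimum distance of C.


Weight distribution: A_0 = 1, A_1 = 1, A_2 = 2, A_3 = 2, A_4 = 1, A_5 = 1. Minimum distance d = 1.

Enumerate all 2^3 = 8 messages m ∈ F_2^3.
For each, compute codeword c = mG in F_2^7, then tally its weight.
  m = 000 → c = 0000000, weight = 0.
  m = 100 → c = 1000000, weight = 1.
  m = 010 → c = 1100111, weight = 5.
  m = 110 → c = 0100111, weight = 4.
  m = 001 → c = 0000110, weight = 2.
  m = 101 → c = 1000110, weight = 3.
  m = 011 → c = 1100001, weight = 3.
  m = 111 → c = 0100001, weight = 2.
Tally weights:
  weight 0: 1 codewords.
  weight 1: 1 codewords.
  weight 2: 2 codewords.
  weight 3: 2 codewords.
  weight 4: 1 codewords.
  weight 5: 1 codewords.
Minimum distance d = smallest w > 0 with A_w > 0 = 1.
Sanity: Σ A_w = 8 = 2^3 = 8 ✓.


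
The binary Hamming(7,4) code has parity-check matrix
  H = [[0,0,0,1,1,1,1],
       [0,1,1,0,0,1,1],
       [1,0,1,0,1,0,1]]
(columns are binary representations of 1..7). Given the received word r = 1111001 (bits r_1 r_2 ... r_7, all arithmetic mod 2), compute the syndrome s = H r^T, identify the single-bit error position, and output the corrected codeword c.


s = (0, 1, 1)^T, error position = 3, corrected codeword c = 1101001

Compute s = H r^T mod 2 one row at a time:
  s_1 = 1 + 0 + 0 + 1 = 2 ≡ 0 (mod 2).
  s_2 = 1 + 1 + 0 + 1 = 3 ≡ 1 (mod 2).
  s_3 = 1 + 1 + 0 + 1 = 3 ≡ 1 (mod 2).
s = (0, 1, 1)^T — this equals column 3 of H (binary 011), so error is at position 3.
Correct: flip bit 3 of r = 1111001 to get c = 1101001.


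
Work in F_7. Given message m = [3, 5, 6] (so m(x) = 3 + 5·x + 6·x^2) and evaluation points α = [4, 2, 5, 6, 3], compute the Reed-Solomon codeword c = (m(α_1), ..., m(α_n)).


c = [0, 2, 3, 4, 2]

Message polynomial: m(x) = 3 + 5·x + 6·x^2 (mod 7).
For each evaluation point α_i, compute m(α_i) mod 7:
  α_1 = 4: Horner steps 6 → 1 → 0, so m(4) = 0.
  α_2 = 2: Horner steps 6 → 3 → 2, so m(2) = 2.
  α_3 = 5: Horner steps 6 → 0 → 3, so m(5) = 3.
  α_4 = 6: Horner steps 6 → 6 → 4, so m(6) = 4.
  α_5 = 3: Horner steps 6 → 2 → 2, so m(3) = 2.
Codeword c = [0, 2, 3, 4, 2] ∈ F_7^5.


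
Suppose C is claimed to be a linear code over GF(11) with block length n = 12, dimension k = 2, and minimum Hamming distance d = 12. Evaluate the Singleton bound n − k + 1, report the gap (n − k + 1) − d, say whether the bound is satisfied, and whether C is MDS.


Singleton RHS = n − k + 1 = 11, slack = -1, bound violated (no such code; not MDS).

Singleton bound: d ≤ n − k + 1.
Here n = 12, k = 2, so n − k + 1 = 11.
Given d = 12, check d ≤ 11: NO.
Slack = (n − k + 1) − d = -1.
The slack is negative: d = 12 exceeds n − k + 1 = 11 by 1, so the Singleton bound is violated and no linear [12, 2, 12]_11 code can exist. In particular it is not MDS (MDS requires d = n − k + 1 exactly).
Description: the claimed parameters are [12, 2, 12]_11; such a code would be impossible (violates the Singleton bound).
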